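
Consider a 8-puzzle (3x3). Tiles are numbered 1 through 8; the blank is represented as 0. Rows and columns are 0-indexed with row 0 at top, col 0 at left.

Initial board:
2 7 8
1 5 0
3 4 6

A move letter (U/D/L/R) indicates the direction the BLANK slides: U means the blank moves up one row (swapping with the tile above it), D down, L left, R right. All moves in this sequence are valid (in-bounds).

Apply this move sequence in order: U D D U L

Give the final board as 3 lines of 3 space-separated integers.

After move 1 (U):
2 7 0
1 5 8
3 4 6

After move 2 (D):
2 7 8
1 5 0
3 4 6

After move 3 (D):
2 7 8
1 5 6
3 4 0

After move 4 (U):
2 7 8
1 5 0
3 4 6

After move 5 (L):
2 7 8
1 0 5
3 4 6

Answer: 2 7 8
1 0 5
3 4 6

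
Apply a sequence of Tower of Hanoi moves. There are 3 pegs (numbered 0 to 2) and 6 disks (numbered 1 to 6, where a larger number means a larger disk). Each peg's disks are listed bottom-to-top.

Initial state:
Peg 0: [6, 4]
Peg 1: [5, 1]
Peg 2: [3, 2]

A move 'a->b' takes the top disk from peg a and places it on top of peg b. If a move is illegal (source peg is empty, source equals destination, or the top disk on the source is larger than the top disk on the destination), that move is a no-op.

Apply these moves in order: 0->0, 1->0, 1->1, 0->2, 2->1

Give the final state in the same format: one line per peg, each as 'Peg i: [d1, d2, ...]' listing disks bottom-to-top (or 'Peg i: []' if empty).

After move 1 (0->0):
Peg 0: [6, 4]
Peg 1: [5, 1]
Peg 2: [3, 2]

After move 2 (1->0):
Peg 0: [6, 4, 1]
Peg 1: [5]
Peg 2: [3, 2]

After move 3 (1->1):
Peg 0: [6, 4, 1]
Peg 1: [5]
Peg 2: [3, 2]

After move 4 (0->2):
Peg 0: [6, 4]
Peg 1: [5]
Peg 2: [3, 2, 1]

After move 5 (2->1):
Peg 0: [6, 4]
Peg 1: [5, 1]
Peg 2: [3, 2]

Answer: Peg 0: [6, 4]
Peg 1: [5, 1]
Peg 2: [3, 2]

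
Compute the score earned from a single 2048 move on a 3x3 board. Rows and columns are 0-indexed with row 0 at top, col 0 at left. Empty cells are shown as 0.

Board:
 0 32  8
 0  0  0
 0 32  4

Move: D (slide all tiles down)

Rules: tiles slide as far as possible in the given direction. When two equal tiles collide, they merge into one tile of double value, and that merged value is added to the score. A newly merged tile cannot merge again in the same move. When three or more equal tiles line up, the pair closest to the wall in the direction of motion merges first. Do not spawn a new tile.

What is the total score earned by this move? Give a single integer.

Slide down:
col 0: [0, 0, 0] -> [0, 0, 0]  score +0 (running 0)
col 1: [32, 0, 32] -> [0, 0, 64]  score +64 (running 64)
col 2: [8, 0, 4] -> [0, 8, 4]  score +0 (running 64)
Board after move:
 0  0  0
 0  0  8
 0 64  4

Answer: 64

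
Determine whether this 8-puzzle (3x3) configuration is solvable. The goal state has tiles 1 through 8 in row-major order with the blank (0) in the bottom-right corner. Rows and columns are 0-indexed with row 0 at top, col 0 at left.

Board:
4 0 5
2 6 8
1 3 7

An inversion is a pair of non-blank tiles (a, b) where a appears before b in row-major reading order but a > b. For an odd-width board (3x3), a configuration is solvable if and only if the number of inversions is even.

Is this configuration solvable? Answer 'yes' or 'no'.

Inversions (pairs i<j in row-major order where tile[i] > tile[j] > 0): 12
12 is even, so the puzzle is solvable.

Answer: yes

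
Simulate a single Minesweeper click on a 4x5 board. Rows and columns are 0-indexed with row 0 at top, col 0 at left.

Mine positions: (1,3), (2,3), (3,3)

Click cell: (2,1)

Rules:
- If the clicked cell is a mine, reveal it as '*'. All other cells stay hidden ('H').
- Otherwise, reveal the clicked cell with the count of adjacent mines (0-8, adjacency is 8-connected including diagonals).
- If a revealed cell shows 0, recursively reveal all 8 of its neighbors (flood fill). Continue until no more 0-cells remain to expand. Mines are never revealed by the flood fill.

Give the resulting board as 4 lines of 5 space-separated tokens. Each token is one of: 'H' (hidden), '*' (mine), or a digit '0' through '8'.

0 0 1 H H
0 0 2 H H
0 0 3 H H
0 0 2 H H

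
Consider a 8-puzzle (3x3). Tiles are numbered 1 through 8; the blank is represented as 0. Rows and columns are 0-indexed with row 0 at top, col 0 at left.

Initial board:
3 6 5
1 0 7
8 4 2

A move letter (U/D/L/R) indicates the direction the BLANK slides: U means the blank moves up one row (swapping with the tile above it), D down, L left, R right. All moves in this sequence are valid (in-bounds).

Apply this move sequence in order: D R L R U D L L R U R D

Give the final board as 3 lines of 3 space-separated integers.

After move 1 (D):
3 6 5
1 4 7
8 0 2

After move 2 (R):
3 6 5
1 4 7
8 2 0

After move 3 (L):
3 6 5
1 4 7
8 0 2

After move 4 (R):
3 6 5
1 4 7
8 2 0

After move 5 (U):
3 6 5
1 4 0
8 2 7

After move 6 (D):
3 6 5
1 4 7
8 2 0

After move 7 (L):
3 6 5
1 4 7
8 0 2

After move 8 (L):
3 6 5
1 4 7
0 8 2

After move 9 (R):
3 6 5
1 4 7
8 0 2

After move 10 (U):
3 6 5
1 0 7
8 4 2

After move 11 (R):
3 6 5
1 7 0
8 4 2

After move 12 (D):
3 6 5
1 7 2
8 4 0

Answer: 3 6 5
1 7 2
8 4 0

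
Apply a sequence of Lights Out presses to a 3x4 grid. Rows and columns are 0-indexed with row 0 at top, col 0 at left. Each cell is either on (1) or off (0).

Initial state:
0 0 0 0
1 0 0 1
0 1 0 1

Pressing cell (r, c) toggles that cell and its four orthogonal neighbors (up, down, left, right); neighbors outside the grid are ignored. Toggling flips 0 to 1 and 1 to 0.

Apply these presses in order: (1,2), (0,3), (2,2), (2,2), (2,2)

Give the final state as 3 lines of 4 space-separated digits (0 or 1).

Answer: 0 0 0 1
1 1 0 1
0 0 0 0

Derivation:
After press 1 at (1,2):
0 0 1 0
1 1 1 0
0 1 1 1

After press 2 at (0,3):
0 0 0 1
1 1 1 1
0 1 1 1

After press 3 at (2,2):
0 0 0 1
1 1 0 1
0 0 0 0

After press 4 at (2,2):
0 0 0 1
1 1 1 1
0 1 1 1

After press 5 at (2,2):
0 0 0 1
1 1 0 1
0 0 0 0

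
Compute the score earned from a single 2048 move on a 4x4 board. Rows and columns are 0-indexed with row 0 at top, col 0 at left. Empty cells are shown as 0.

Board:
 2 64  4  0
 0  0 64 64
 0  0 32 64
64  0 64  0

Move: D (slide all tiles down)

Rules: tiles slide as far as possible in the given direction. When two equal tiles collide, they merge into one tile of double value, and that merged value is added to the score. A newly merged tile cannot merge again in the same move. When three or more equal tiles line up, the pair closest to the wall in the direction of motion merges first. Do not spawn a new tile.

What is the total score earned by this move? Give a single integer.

Slide down:
col 0: [2, 0, 0, 64] -> [0, 0, 2, 64]  score +0 (running 0)
col 1: [64, 0, 0, 0] -> [0, 0, 0, 64]  score +0 (running 0)
col 2: [4, 64, 32, 64] -> [4, 64, 32, 64]  score +0 (running 0)
col 3: [0, 64, 64, 0] -> [0, 0, 0, 128]  score +128 (running 128)
Board after move:
  0   0   4   0
  0   0  64   0
  2   0  32   0
 64  64  64 128

Answer: 128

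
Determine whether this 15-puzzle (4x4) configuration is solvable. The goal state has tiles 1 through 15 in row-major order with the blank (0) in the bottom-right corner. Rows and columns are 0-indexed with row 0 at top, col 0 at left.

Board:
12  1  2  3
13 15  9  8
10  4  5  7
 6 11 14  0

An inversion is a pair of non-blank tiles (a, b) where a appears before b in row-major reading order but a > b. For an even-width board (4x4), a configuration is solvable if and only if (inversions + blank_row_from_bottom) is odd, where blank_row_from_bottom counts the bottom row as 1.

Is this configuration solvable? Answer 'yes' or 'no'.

Inversions: 42
Blank is in row 3 (0-indexed from top), which is row 1 counting from the bottom (bottom = 1).
42 + 1 = 43, which is odd, so the puzzle is solvable.

Answer: yes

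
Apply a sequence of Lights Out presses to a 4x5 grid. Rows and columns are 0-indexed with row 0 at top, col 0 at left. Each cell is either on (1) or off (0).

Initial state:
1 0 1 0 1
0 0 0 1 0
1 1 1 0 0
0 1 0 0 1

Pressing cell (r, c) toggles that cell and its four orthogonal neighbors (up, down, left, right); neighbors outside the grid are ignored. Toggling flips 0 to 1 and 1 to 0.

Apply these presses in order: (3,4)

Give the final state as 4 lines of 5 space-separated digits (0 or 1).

After press 1 at (3,4):
1 0 1 0 1
0 0 0 1 0
1 1 1 0 1
0 1 0 1 0

Answer: 1 0 1 0 1
0 0 0 1 0
1 1 1 0 1
0 1 0 1 0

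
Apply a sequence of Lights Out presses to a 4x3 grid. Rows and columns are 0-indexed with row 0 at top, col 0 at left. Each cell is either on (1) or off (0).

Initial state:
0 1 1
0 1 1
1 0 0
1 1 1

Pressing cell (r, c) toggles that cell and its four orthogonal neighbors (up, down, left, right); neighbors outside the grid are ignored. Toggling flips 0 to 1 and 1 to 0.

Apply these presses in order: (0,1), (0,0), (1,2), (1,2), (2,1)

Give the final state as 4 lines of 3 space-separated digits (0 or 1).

Answer: 0 1 0
1 1 1
0 1 1
1 0 1

Derivation:
After press 1 at (0,1):
1 0 0
0 0 1
1 0 0
1 1 1

After press 2 at (0,0):
0 1 0
1 0 1
1 0 0
1 1 1

After press 3 at (1,2):
0 1 1
1 1 0
1 0 1
1 1 1

After press 4 at (1,2):
0 1 0
1 0 1
1 0 0
1 1 1

After press 5 at (2,1):
0 1 0
1 1 1
0 1 1
1 0 1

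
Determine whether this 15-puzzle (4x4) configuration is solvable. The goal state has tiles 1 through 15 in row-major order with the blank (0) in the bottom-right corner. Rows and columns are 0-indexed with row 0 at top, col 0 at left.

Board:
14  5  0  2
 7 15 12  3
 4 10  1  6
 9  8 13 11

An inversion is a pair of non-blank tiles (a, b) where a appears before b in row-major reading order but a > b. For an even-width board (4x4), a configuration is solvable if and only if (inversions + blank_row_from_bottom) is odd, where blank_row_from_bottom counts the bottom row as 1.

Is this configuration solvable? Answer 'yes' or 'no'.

Answer: no

Derivation:
Inversions: 48
Blank is in row 0 (0-indexed from top), which is row 4 counting from the bottom (bottom = 1).
48 + 4 = 52, which is even, so the puzzle is not solvable.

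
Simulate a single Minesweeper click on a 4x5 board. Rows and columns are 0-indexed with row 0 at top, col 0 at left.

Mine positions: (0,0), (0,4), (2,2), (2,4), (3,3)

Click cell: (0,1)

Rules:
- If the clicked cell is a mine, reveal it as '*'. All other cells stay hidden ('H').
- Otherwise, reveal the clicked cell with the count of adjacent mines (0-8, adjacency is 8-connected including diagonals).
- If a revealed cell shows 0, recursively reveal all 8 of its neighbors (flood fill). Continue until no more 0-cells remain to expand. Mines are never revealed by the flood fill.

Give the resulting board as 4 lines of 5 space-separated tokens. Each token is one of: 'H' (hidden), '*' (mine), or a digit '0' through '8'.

H 1 H H H
H H H H H
H H H H H
H H H H H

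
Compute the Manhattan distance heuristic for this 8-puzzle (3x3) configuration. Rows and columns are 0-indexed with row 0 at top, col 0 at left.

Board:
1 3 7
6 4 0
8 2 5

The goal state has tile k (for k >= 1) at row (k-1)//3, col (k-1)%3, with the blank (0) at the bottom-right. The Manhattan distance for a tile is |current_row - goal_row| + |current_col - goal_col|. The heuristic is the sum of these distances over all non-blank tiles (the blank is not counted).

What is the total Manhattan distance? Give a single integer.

Answer: 13

Derivation:
Tile 1: (0,0)->(0,0) = 0
Tile 3: (0,1)->(0,2) = 1
Tile 7: (0,2)->(2,0) = 4
Tile 6: (1,0)->(1,2) = 2
Tile 4: (1,1)->(1,0) = 1
Tile 8: (2,0)->(2,1) = 1
Tile 2: (2,1)->(0,1) = 2
Tile 5: (2,2)->(1,1) = 2
Sum: 0 + 1 + 4 + 2 + 1 + 1 + 2 + 2 = 13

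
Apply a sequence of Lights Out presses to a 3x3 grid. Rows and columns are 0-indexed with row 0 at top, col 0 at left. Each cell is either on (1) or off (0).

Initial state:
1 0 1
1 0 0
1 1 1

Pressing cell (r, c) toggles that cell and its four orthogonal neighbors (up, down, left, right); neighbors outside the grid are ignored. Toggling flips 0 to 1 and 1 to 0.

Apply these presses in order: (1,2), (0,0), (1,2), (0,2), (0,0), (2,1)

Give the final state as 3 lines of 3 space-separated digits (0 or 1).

After press 1 at (1,2):
1 0 0
1 1 1
1 1 0

After press 2 at (0,0):
0 1 0
0 1 1
1 1 0

After press 3 at (1,2):
0 1 1
0 0 0
1 1 1

After press 4 at (0,2):
0 0 0
0 0 1
1 1 1

After press 5 at (0,0):
1 1 0
1 0 1
1 1 1

After press 6 at (2,1):
1 1 0
1 1 1
0 0 0

Answer: 1 1 0
1 1 1
0 0 0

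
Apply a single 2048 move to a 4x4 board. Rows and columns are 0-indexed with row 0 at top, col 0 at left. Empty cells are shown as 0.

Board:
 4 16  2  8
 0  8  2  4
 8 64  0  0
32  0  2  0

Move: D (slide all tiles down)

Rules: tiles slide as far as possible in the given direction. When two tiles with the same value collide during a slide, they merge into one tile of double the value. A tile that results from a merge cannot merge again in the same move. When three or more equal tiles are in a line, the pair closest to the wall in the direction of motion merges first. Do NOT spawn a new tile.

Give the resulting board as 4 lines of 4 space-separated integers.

Answer:  0  0  0  0
 4 16  0  0
 8  8  2  8
32 64  4  4

Derivation:
Slide down:
col 0: [4, 0, 8, 32] -> [0, 4, 8, 32]
col 1: [16, 8, 64, 0] -> [0, 16, 8, 64]
col 2: [2, 2, 0, 2] -> [0, 0, 2, 4]
col 3: [8, 4, 0, 0] -> [0, 0, 8, 4]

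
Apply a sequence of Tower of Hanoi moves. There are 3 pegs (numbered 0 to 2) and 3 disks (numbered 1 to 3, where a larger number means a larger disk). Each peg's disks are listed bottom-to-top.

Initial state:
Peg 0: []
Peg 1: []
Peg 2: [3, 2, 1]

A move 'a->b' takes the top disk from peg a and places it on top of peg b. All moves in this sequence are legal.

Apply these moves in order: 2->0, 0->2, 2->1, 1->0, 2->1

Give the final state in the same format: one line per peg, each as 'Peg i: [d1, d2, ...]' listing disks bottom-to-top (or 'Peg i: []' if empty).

Answer: Peg 0: [1]
Peg 1: [2]
Peg 2: [3]

Derivation:
After move 1 (2->0):
Peg 0: [1]
Peg 1: []
Peg 2: [3, 2]

After move 2 (0->2):
Peg 0: []
Peg 1: []
Peg 2: [3, 2, 1]

After move 3 (2->1):
Peg 0: []
Peg 1: [1]
Peg 2: [3, 2]

After move 4 (1->0):
Peg 0: [1]
Peg 1: []
Peg 2: [3, 2]

After move 5 (2->1):
Peg 0: [1]
Peg 1: [2]
Peg 2: [3]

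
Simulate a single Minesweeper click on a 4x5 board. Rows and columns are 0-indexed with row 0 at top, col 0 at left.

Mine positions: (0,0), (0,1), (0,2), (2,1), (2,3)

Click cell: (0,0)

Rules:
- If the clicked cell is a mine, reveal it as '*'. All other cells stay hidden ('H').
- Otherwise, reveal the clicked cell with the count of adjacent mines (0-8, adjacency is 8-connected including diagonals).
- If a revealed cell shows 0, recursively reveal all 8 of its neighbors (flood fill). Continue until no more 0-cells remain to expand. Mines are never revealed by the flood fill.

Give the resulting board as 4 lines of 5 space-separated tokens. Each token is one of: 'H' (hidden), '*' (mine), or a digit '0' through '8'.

* H H H H
H H H H H
H H H H H
H H H H H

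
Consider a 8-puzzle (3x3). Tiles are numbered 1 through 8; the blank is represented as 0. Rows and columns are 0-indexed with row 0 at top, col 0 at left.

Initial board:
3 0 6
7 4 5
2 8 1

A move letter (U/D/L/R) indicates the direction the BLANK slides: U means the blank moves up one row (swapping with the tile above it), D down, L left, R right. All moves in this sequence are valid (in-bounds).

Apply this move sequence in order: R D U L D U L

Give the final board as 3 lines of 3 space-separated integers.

Answer: 0 3 6
7 4 5
2 8 1

Derivation:
After move 1 (R):
3 6 0
7 4 5
2 8 1

After move 2 (D):
3 6 5
7 4 0
2 8 1

After move 3 (U):
3 6 0
7 4 5
2 8 1

After move 4 (L):
3 0 6
7 4 5
2 8 1

After move 5 (D):
3 4 6
7 0 5
2 8 1

After move 6 (U):
3 0 6
7 4 5
2 8 1

After move 7 (L):
0 3 6
7 4 5
2 8 1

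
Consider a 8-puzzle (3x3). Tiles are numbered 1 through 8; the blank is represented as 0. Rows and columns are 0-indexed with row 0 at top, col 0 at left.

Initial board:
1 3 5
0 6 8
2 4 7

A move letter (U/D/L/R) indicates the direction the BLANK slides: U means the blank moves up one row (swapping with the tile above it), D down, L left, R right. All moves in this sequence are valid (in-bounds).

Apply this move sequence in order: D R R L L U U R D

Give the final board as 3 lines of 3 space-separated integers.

After move 1 (D):
1 3 5
2 6 8
0 4 7

After move 2 (R):
1 3 5
2 6 8
4 0 7

After move 3 (R):
1 3 5
2 6 8
4 7 0

After move 4 (L):
1 3 5
2 6 8
4 0 7

After move 5 (L):
1 3 5
2 6 8
0 4 7

After move 6 (U):
1 3 5
0 6 8
2 4 7

After move 7 (U):
0 3 5
1 6 8
2 4 7

After move 8 (R):
3 0 5
1 6 8
2 4 7

After move 9 (D):
3 6 5
1 0 8
2 4 7

Answer: 3 6 5
1 0 8
2 4 7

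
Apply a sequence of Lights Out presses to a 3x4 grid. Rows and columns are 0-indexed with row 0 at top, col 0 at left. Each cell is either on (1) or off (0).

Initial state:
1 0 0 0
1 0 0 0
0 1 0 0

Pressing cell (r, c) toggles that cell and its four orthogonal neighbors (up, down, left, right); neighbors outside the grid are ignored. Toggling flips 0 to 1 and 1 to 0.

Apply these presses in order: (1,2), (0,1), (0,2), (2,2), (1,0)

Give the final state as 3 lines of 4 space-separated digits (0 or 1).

Answer: 1 0 1 1
0 1 1 1
1 0 0 1

Derivation:
After press 1 at (1,2):
1 0 1 0
1 1 1 1
0 1 1 0

After press 2 at (0,1):
0 1 0 0
1 0 1 1
0 1 1 0

After press 3 at (0,2):
0 0 1 1
1 0 0 1
0 1 1 0

After press 4 at (2,2):
0 0 1 1
1 0 1 1
0 0 0 1

After press 5 at (1,0):
1 0 1 1
0 1 1 1
1 0 0 1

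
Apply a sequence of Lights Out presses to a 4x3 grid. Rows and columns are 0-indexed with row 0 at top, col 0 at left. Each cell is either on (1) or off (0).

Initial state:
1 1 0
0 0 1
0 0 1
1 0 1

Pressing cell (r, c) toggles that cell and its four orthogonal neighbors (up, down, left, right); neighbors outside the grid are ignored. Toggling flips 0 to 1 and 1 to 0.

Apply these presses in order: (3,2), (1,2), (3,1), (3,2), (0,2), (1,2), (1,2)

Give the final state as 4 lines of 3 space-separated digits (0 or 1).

Answer: 1 0 0
0 1 1
0 1 0
0 1 0

Derivation:
After press 1 at (3,2):
1 1 0
0 0 1
0 0 0
1 1 0

After press 2 at (1,2):
1 1 1
0 1 0
0 0 1
1 1 0

After press 3 at (3,1):
1 1 1
0 1 0
0 1 1
0 0 1

After press 4 at (3,2):
1 1 1
0 1 0
0 1 0
0 1 0

After press 5 at (0,2):
1 0 0
0 1 1
0 1 0
0 1 0

After press 6 at (1,2):
1 0 1
0 0 0
0 1 1
0 1 0

After press 7 at (1,2):
1 0 0
0 1 1
0 1 0
0 1 0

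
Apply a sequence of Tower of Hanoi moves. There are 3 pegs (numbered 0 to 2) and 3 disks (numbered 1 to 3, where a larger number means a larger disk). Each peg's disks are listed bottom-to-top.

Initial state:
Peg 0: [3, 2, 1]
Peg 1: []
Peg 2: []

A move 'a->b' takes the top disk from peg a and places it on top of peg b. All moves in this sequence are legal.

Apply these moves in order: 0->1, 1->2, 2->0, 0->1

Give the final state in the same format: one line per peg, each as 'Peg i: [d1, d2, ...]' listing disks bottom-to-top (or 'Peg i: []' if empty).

Answer: Peg 0: [3, 2]
Peg 1: [1]
Peg 2: []

Derivation:
After move 1 (0->1):
Peg 0: [3, 2]
Peg 1: [1]
Peg 2: []

After move 2 (1->2):
Peg 0: [3, 2]
Peg 1: []
Peg 2: [1]

After move 3 (2->0):
Peg 0: [3, 2, 1]
Peg 1: []
Peg 2: []

After move 4 (0->1):
Peg 0: [3, 2]
Peg 1: [1]
Peg 2: []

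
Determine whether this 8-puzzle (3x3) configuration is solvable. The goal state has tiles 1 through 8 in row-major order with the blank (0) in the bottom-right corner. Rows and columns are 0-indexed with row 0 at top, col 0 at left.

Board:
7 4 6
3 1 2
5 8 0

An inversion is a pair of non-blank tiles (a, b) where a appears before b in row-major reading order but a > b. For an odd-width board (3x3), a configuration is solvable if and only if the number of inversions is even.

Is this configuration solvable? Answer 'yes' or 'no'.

Answer: no

Derivation:
Inversions (pairs i<j in row-major order where tile[i] > tile[j] > 0): 15
15 is odd, so the puzzle is not solvable.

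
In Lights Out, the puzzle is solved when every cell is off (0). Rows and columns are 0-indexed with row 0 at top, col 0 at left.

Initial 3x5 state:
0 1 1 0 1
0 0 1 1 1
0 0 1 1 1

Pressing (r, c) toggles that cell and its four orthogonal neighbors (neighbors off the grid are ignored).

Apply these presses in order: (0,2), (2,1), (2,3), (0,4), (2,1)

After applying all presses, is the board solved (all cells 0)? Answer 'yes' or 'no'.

After press 1 at (0,2):
0 0 0 1 1
0 0 0 1 1
0 0 1 1 1

After press 2 at (2,1):
0 0 0 1 1
0 1 0 1 1
1 1 0 1 1

After press 3 at (2,3):
0 0 0 1 1
0 1 0 0 1
1 1 1 0 0

After press 4 at (0,4):
0 0 0 0 0
0 1 0 0 0
1 1 1 0 0

After press 5 at (2,1):
0 0 0 0 0
0 0 0 0 0
0 0 0 0 0

Lights still on: 0

Answer: yes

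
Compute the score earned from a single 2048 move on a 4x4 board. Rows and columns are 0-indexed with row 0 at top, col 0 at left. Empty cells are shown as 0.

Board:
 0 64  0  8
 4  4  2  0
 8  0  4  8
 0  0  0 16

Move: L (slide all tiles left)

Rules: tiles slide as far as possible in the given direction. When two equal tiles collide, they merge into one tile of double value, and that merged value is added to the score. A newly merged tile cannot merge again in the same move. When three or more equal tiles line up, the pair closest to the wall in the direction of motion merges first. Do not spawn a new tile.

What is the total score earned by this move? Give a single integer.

Answer: 8

Derivation:
Slide left:
row 0: [0, 64, 0, 8] -> [64, 8, 0, 0]  score +0 (running 0)
row 1: [4, 4, 2, 0] -> [8, 2, 0, 0]  score +8 (running 8)
row 2: [8, 0, 4, 8] -> [8, 4, 8, 0]  score +0 (running 8)
row 3: [0, 0, 0, 16] -> [16, 0, 0, 0]  score +0 (running 8)
Board after move:
64  8  0  0
 8  2  0  0
 8  4  8  0
16  0  0  0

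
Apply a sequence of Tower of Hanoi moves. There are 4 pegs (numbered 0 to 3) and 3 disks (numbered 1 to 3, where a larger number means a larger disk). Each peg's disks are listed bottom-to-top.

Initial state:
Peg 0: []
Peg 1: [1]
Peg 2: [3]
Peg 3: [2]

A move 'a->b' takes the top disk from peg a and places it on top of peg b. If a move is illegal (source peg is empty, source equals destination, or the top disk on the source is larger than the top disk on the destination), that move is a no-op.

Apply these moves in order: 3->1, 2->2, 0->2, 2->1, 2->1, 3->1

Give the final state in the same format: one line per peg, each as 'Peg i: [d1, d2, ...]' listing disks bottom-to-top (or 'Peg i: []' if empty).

Answer: Peg 0: []
Peg 1: [1]
Peg 2: [3]
Peg 3: [2]

Derivation:
After move 1 (3->1):
Peg 0: []
Peg 1: [1]
Peg 2: [3]
Peg 3: [2]

After move 2 (2->2):
Peg 0: []
Peg 1: [1]
Peg 2: [3]
Peg 3: [2]

After move 3 (0->2):
Peg 0: []
Peg 1: [1]
Peg 2: [3]
Peg 3: [2]

After move 4 (2->1):
Peg 0: []
Peg 1: [1]
Peg 2: [3]
Peg 3: [2]

After move 5 (2->1):
Peg 0: []
Peg 1: [1]
Peg 2: [3]
Peg 3: [2]

After move 6 (3->1):
Peg 0: []
Peg 1: [1]
Peg 2: [3]
Peg 3: [2]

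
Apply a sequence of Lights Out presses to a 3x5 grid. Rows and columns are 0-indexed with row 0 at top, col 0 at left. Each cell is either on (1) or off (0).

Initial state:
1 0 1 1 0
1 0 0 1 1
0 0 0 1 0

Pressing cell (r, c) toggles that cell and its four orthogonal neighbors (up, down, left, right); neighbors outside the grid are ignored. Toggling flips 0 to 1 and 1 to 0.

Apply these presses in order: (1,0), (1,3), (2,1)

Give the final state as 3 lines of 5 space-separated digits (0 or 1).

Answer: 0 0 1 0 0
0 0 1 0 0
0 1 1 0 0

Derivation:
After press 1 at (1,0):
0 0 1 1 0
0 1 0 1 1
1 0 0 1 0

After press 2 at (1,3):
0 0 1 0 0
0 1 1 0 0
1 0 0 0 0

After press 3 at (2,1):
0 0 1 0 0
0 0 1 0 0
0 1 1 0 0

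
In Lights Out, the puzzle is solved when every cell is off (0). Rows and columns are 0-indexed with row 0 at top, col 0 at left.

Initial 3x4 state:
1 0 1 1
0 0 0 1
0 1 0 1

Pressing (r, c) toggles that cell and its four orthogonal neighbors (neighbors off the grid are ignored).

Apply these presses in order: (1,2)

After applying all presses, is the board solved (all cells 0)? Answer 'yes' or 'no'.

After press 1 at (1,2):
1 0 0 1
0 1 1 0
0 1 1 1

Lights still on: 7

Answer: no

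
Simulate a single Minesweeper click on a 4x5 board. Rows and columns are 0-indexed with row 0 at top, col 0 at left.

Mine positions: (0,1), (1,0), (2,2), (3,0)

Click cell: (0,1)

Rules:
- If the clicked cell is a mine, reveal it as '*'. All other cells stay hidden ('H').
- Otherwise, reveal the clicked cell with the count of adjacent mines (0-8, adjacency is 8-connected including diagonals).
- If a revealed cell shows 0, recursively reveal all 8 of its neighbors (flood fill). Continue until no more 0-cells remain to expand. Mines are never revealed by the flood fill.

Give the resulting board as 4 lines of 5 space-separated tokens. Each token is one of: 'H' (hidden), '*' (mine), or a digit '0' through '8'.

H * H H H
H H H H H
H H H H H
H H H H H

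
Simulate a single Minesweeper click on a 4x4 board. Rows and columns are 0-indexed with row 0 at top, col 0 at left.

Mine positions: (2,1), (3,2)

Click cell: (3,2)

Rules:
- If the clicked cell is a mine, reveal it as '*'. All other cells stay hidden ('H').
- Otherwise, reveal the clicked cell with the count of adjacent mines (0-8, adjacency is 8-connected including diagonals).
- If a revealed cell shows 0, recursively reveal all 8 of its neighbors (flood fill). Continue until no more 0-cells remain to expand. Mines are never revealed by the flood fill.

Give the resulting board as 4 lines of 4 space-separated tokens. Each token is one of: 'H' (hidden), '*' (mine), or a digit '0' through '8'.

H H H H
H H H H
H H H H
H H * H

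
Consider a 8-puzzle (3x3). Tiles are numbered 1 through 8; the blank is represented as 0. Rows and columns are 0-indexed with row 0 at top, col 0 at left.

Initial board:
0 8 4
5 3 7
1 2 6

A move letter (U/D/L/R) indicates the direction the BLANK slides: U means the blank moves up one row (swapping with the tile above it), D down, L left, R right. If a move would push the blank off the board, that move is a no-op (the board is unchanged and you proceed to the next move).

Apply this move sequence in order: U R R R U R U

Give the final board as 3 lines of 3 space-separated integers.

Answer: 8 4 0
5 3 7
1 2 6

Derivation:
After move 1 (U):
0 8 4
5 3 7
1 2 6

After move 2 (R):
8 0 4
5 3 7
1 2 6

After move 3 (R):
8 4 0
5 3 7
1 2 6

After move 4 (R):
8 4 0
5 3 7
1 2 6

After move 5 (U):
8 4 0
5 3 7
1 2 6

After move 6 (R):
8 4 0
5 3 7
1 2 6

After move 7 (U):
8 4 0
5 3 7
1 2 6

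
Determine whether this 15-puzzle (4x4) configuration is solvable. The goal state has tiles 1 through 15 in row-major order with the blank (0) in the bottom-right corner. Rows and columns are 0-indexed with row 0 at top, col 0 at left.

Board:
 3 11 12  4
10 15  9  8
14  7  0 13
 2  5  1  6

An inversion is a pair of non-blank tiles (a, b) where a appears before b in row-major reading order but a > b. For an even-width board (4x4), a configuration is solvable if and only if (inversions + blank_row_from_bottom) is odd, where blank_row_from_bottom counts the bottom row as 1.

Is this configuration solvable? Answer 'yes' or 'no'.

Inversions: 65
Blank is in row 2 (0-indexed from top), which is row 2 counting from the bottom (bottom = 1).
65 + 2 = 67, which is odd, so the puzzle is solvable.

Answer: yes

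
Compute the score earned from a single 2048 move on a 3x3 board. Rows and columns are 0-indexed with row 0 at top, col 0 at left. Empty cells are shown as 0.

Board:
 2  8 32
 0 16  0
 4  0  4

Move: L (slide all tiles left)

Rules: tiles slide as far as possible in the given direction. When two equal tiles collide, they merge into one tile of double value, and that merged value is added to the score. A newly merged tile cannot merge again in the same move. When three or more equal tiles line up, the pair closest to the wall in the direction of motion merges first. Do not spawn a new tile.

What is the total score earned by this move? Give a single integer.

Answer: 8

Derivation:
Slide left:
row 0: [2, 8, 32] -> [2, 8, 32]  score +0 (running 0)
row 1: [0, 16, 0] -> [16, 0, 0]  score +0 (running 0)
row 2: [4, 0, 4] -> [8, 0, 0]  score +8 (running 8)
Board after move:
 2  8 32
16  0  0
 8  0  0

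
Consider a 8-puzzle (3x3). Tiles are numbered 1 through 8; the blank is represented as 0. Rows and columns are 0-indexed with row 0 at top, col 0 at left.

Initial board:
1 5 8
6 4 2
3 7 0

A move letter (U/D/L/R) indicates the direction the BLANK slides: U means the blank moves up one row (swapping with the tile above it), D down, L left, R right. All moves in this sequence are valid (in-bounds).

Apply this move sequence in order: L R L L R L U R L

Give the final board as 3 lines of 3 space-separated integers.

After move 1 (L):
1 5 8
6 4 2
3 0 7

After move 2 (R):
1 5 8
6 4 2
3 7 0

After move 3 (L):
1 5 8
6 4 2
3 0 7

After move 4 (L):
1 5 8
6 4 2
0 3 7

After move 5 (R):
1 5 8
6 4 2
3 0 7

After move 6 (L):
1 5 8
6 4 2
0 3 7

After move 7 (U):
1 5 8
0 4 2
6 3 7

After move 8 (R):
1 5 8
4 0 2
6 3 7

After move 9 (L):
1 5 8
0 4 2
6 3 7

Answer: 1 5 8
0 4 2
6 3 7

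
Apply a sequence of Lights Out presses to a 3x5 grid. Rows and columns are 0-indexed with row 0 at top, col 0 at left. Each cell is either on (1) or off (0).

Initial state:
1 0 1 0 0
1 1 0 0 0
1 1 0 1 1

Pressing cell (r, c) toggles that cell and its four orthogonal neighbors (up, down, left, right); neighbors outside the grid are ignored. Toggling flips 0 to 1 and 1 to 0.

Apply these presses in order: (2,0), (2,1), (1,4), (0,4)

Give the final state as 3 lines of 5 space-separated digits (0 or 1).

Answer: 1 0 1 1 0
0 0 0 1 0
1 1 1 1 0

Derivation:
After press 1 at (2,0):
1 0 1 0 0
0 1 0 0 0
0 0 0 1 1

After press 2 at (2,1):
1 0 1 0 0
0 0 0 0 0
1 1 1 1 1

After press 3 at (1,4):
1 0 1 0 1
0 0 0 1 1
1 1 1 1 0

After press 4 at (0,4):
1 0 1 1 0
0 0 0 1 0
1 1 1 1 0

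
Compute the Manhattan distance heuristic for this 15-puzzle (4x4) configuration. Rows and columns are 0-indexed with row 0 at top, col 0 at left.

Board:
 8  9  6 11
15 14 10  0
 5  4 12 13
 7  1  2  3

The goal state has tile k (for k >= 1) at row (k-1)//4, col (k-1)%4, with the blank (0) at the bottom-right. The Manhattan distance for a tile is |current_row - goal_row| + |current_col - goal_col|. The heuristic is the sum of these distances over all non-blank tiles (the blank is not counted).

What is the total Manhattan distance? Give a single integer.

Answer: 46

Derivation:
Tile 8: (0,0)->(1,3) = 4
Tile 9: (0,1)->(2,0) = 3
Tile 6: (0,2)->(1,1) = 2
Tile 11: (0,3)->(2,2) = 3
Tile 15: (1,0)->(3,2) = 4
Tile 14: (1,1)->(3,1) = 2
Tile 10: (1,2)->(2,1) = 2
Tile 5: (2,0)->(1,0) = 1
Tile 4: (2,1)->(0,3) = 4
Tile 12: (2,2)->(2,3) = 1
Tile 13: (2,3)->(3,0) = 4
Tile 7: (3,0)->(1,2) = 4
Tile 1: (3,1)->(0,0) = 4
Tile 2: (3,2)->(0,1) = 4
Tile 3: (3,3)->(0,2) = 4
Sum: 4 + 3 + 2 + 3 + 4 + 2 + 2 + 1 + 4 + 1 + 4 + 4 + 4 + 4 + 4 = 46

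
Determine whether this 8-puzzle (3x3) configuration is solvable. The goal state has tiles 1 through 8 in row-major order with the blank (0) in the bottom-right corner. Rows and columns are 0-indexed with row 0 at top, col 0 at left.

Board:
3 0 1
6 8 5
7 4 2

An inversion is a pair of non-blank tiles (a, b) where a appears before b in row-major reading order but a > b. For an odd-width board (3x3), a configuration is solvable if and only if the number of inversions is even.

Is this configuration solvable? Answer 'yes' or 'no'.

Answer: yes

Derivation:
Inversions (pairs i<j in row-major order where tile[i] > tile[j] > 0): 14
14 is even, so the puzzle is solvable.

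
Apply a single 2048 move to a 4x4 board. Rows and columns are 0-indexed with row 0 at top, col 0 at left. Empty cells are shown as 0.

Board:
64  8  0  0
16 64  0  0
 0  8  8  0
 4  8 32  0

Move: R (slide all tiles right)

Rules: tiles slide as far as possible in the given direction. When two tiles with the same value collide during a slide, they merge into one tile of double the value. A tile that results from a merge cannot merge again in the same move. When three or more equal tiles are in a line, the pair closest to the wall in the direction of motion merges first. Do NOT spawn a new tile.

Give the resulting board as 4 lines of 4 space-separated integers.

Answer:  0  0 64  8
 0  0 16 64
 0  0  0 16
 0  4  8 32

Derivation:
Slide right:
row 0: [64, 8, 0, 0] -> [0, 0, 64, 8]
row 1: [16, 64, 0, 0] -> [0, 0, 16, 64]
row 2: [0, 8, 8, 0] -> [0, 0, 0, 16]
row 3: [4, 8, 32, 0] -> [0, 4, 8, 32]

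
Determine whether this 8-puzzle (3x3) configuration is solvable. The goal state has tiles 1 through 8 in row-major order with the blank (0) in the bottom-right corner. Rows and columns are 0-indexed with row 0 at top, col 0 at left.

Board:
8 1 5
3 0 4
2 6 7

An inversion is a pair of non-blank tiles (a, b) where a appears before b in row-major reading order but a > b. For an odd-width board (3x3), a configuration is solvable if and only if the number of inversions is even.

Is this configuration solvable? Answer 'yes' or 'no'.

Answer: yes

Derivation:
Inversions (pairs i<j in row-major order where tile[i] > tile[j] > 0): 12
12 is even, so the puzzle is solvable.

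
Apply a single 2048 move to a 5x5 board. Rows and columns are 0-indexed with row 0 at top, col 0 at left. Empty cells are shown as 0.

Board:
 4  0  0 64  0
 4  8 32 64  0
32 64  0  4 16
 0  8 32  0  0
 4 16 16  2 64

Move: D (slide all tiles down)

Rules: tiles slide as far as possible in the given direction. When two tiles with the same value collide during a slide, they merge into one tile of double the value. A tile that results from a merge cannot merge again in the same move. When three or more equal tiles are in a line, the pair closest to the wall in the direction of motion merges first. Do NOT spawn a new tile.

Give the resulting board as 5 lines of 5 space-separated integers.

Slide down:
col 0: [4, 4, 32, 0, 4] -> [0, 0, 8, 32, 4]
col 1: [0, 8, 64, 8, 16] -> [0, 8, 64, 8, 16]
col 2: [0, 32, 0, 32, 16] -> [0, 0, 0, 64, 16]
col 3: [64, 64, 4, 0, 2] -> [0, 0, 128, 4, 2]
col 4: [0, 0, 16, 0, 64] -> [0, 0, 0, 16, 64]

Answer:   0   0   0   0   0
  0   8   0   0   0
  8  64   0 128   0
 32   8  64   4  16
  4  16  16   2  64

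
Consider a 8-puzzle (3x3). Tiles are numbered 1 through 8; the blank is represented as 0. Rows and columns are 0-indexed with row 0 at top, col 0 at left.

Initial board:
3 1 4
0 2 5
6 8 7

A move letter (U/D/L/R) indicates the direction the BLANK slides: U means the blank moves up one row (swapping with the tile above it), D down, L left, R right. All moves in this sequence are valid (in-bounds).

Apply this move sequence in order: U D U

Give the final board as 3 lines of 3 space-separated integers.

Answer: 0 1 4
3 2 5
6 8 7

Derivation:
After move 1 (U):
0 1 4
3 2 5
6 8 7

After move 2 (D):
3 1 4
0 2 5
6 8 7

After move 3 (U):
0 1 4
3 2 5
6 8 7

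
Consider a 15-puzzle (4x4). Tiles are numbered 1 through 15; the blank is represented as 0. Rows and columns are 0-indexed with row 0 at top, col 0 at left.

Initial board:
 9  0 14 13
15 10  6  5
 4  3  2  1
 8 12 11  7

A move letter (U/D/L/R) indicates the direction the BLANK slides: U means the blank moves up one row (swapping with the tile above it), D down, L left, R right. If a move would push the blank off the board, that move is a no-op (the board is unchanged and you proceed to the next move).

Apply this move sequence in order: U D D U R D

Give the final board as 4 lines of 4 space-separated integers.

Answer:  9 10 14 13
15  6  2  5
 4  3  0  1
 8 12 11  7

Derivation:
After move 1 (U):
 9  0 14 13
15 10  6  5
 4  3  2  1
 8 12 11  7

After move 2 (D):
 9 10 14 13
15  0  6  5
 4  3  2  1
 8 12 11  7

After move 3 (D):
 9 10 14 13
15  3  6  5
 4  0  2  1
 8 12 11  7

After move 4 (U):
 9 10 14 13
15  0  6  5
 4  3  2  1
 8 12 11  7

After move 5 (R):
 9 10 14 13
15  6  0  5
 4  3  2  1
 8 12 11  7

After move 6 (D):
 9 10 14 13
15  6  2  5
 4  3  0  1
 8 12 11  7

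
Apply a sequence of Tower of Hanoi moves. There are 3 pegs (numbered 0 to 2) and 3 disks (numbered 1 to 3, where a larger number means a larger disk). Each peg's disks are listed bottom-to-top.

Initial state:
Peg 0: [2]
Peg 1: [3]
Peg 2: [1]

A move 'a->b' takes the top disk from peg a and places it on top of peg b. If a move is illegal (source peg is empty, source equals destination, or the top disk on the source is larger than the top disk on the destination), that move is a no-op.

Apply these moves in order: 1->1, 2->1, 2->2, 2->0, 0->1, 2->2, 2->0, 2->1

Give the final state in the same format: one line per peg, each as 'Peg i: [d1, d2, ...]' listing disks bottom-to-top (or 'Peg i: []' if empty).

Answer: Peg 0: [2]
Peg 1: [3, 1]
Peg 2: []

Derivation:
After move 1 (1->1):
Peg 0: [2]
Peg 1: [3]
Peg 2: [1]

After move 2 (2->1):
Peg 0: [2]
Peg 1: [3, 1]
Peg 2: []

After move 3 (2->2):
Peg 0: [2]
Peg 1: [3, 1]
Peg 2: []

After move 4 (2->0):
Peg 0: [2]
Peg 1: [3, 1]
Peg 2: []

After move 5 (0->1):
Peg 0: [2]
Peg 1: [3, 1]
Peg 2: []

After move 6 (2->2):
Peg 0: [2]
Peg 1: [3, 1]
Peg 2: []

After move 7 (2->0):
Peg 0: [2]
Peg 1: [3, 1]
Peg 2: []

After move 8 (2->1):
Peg 0: [2]
Peg 1: [3, 1]
Peg 2: []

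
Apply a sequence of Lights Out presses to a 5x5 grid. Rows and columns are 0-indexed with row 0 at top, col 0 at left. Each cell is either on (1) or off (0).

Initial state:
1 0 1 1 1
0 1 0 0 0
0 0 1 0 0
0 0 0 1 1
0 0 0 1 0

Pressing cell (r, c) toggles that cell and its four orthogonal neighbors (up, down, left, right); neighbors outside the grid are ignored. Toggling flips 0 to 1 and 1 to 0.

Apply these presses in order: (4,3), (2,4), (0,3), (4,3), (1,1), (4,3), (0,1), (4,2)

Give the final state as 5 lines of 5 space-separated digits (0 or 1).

Answer: 0 0 1 0 0
1 1 1 1 1
0 1 1 1 1
0 0 1 0 0
0 1 0 1 1

Derivation:
After press 1 at (4,3):
1 0 1 1 1
0 1 0 0 0
0 0 1 0 0
0 0 0 0 1
0 0 1 0 1

After press 2 at (2,4):
1 0 1 1 1
0 1 0 0 1
0 0 1 1 1
0 0 0 0 0
0 0 1 0 1

After press 3 at (0,3):
1 0 0 0 0
0 1 0 1 1
0 0 1 1 1
0 0 0 0 0
0 0 1 0 1

After press 4 at (4,3):
1 0 0 0 0
0 1 0 1 1
0 0 1 1 1
0 0 0 1 0
0 0 0 1 0

After press 5 at (1,1):
1 1 0 0 0
1 0 1 1 1
0 1 1 1 1
0 0 0 1 0
0 0 0 1 0

After press 6 at (4,3):
1 1 0 0 0
1 0 1 1 1
0 1 1 1 1
0 0 0 0 0
0 0 1 0 1

After press 7 at (0,1):
0 0 1 0 0
1 1 1 1 1
0 1 1 1 1
0 0 0 0 0
0 0 1 0 1

After press 8 at (4,2):
0 0 1 0 0
1 1 1 1 1
0 1 1 1 1
0 0 1 0 0
0 1 0 1 1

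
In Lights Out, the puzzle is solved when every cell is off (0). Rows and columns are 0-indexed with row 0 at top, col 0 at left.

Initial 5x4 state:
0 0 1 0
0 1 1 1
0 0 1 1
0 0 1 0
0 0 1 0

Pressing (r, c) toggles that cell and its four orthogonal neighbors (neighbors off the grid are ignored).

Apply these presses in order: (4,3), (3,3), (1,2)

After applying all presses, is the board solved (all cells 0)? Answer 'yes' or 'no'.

After press 1 at (4,3):
0 0 1 0
0 1 1 1
0 0 1 1
0 0 1 1
0 0 0 1

After press 2 at (3,3):
0 0 1 0
0 1 1 1
0 0 1 0
0 0 0 0
0 0 0 0

After press 3 at (1,2):
0 0 0 0
0 0 0 0
0 0 0 0
0 0 0 0
0 0 0 0

Lights still on: 0

Answer: yes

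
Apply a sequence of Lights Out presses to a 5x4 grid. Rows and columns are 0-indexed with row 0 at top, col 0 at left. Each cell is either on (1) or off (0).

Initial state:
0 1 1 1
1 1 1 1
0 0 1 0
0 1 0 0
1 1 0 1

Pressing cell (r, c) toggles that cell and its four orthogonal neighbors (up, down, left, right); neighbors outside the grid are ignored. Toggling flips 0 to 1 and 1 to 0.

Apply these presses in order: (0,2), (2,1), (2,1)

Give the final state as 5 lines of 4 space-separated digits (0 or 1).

After press 1 at (0,2):
0 0 0 0
1 1 0 1
0 0 1 0
0 1 0 0
1 1 0 1

After press 2 at (2,1):
0 0 0 0
1 0 0 1
1 1 0 0
0 0 0 0
1 1 0 1

After press 3 at (2,1):
0 0 0 0
1 1 0 1
0 0 1 0
0 1 0 0
1 1 0 1

Answer: 0 0 0 0
1 1 0 1
0 0 1 0
0 1 0 0
1 1 0 1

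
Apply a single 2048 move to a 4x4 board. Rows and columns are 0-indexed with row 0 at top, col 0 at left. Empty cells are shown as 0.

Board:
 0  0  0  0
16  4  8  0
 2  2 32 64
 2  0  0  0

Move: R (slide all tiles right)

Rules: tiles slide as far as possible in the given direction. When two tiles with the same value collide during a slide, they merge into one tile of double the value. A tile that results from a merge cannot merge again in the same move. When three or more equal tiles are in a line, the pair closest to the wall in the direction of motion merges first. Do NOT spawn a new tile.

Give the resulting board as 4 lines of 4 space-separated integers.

Slide right:
row 0: [0, 0, 0, 0] -> [0, 0, 0, 0]
row 1: [16, 4, 8, 0] -> [0, 16, 4, 8]
row 2: [2, 2, 32, 64] -> [0, 4, 32, 64]
row 3: [2, 0, 0, 0] -> [0, 0, 0, 2]

Answer:  0  0  0  0
 0 16  4  8
 0  4 32 64
 0  0  0  2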